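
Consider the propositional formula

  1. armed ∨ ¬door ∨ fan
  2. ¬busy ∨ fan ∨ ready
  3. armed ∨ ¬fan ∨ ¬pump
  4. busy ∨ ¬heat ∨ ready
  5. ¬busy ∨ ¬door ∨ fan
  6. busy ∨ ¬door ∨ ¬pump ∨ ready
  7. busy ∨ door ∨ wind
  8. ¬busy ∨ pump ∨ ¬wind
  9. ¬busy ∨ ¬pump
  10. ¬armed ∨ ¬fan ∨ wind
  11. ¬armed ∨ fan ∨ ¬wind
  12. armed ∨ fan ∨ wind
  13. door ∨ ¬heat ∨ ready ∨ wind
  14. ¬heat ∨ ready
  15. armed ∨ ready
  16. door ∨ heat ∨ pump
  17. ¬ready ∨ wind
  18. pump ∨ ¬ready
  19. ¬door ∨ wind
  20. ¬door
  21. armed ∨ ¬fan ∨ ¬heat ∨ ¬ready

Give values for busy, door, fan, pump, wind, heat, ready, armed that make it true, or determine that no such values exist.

busy = False, door = False, fan = True, pump = True, wind = True, heat = False, ready = False, armed = True

Unit clause (¬door) forces door = False.
Try busy = True:
  (¬busy ∨ ¬pump) forces pump = False.
  (¬busy ∨ pump ∨ ¬wind) forces wind = False.
  (door ∨ heat ∨ pump) forces heat = True.
  (door ∨ ¬heat ∨ ready ∨ wind) forces ready = True.
  clause (¬ready ∨ wind) is falsified — backtrack.
So busy = False.
  then (busy ∨ door ∨ wind) forces wind = True.
Set fan = True.
Set pump = True.
  then (armed ∨ ¬fan ∨ ¬pump) forces armed = True.
Set heat = False.
Set ready = False.
All clauses satisfied.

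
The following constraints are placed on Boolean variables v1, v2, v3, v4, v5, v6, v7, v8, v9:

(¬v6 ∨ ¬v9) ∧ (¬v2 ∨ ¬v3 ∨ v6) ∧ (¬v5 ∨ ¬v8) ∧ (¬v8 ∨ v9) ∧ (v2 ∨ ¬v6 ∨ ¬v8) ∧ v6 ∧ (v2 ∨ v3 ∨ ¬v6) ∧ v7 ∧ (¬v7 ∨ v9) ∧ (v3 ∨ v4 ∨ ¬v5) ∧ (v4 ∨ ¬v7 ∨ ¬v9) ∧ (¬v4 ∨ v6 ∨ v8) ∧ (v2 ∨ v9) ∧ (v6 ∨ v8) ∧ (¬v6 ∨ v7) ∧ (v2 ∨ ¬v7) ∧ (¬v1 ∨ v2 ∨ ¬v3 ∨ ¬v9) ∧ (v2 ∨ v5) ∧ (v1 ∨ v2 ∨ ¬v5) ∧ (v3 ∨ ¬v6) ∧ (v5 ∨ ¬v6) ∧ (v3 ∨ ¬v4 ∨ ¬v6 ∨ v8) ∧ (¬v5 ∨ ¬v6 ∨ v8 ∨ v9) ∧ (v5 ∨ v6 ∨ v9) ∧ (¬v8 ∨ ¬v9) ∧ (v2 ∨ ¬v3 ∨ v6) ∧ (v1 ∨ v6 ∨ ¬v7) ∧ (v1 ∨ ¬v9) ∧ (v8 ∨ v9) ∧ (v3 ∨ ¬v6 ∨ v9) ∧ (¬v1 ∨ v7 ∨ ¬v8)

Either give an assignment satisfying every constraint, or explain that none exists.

Case v6 = True:
  (¬v6 ∨ ¬v9) forces v9 = False.
  (¬v8 ∨ v9) forces v8 = False.
  Clause (v8 ∨ v9) is falsified — contradiction.
Case v6 = False:
  Clause (v6) is falsified — contradiction.
Both cases fail, so the formula is unsatisfiable.

UNSATISFIABLE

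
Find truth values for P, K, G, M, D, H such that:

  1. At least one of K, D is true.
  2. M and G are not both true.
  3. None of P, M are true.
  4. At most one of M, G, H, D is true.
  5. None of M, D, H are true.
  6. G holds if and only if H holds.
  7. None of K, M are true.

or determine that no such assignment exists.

Unsatisfiable

Case K = True:
  Constraint (7) is violated (K=T) — contradiction.
Case K = False:
  (1) with K=F forces D = True.
  Constraint (5) is violated (D=T) — contradiction.
Both cases fail — unsatisfiable.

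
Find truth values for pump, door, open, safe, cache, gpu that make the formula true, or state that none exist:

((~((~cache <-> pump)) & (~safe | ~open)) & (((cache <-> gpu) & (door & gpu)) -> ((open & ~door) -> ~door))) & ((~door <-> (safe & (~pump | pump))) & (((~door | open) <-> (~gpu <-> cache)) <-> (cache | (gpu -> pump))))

pump = True, door = True, open = False, safe = False, cache = True, gpu = True

  (~((~cache <-> pump)) & (~safe | ~open)) & (((cache <-> gpu) & (door & gpu)) -> ((open & ~door) -> ~door)) = True
    ~((~cache <-> pump)) & (~safe | ~open) = True
      ~((~cache <-> pump)) = True
        ~cache <-> pump = False
          ~cache = False
      ~safe | ~open = True
        ~safe = True
        ~open = True
    ((cache <-> gpu) & (door & gpu)) -> ((open & ~door) -> ~door) = True
      (cache <-> gpu) & (door & gpu) = True
        cache <-> gpu = True
        door & gpu = True
      (open & ~door) -> ~door = True
        open & ~door = False
          ~door = False
        ~door = False
  (~door <-> (safe & (~pump | pump))) & (((~door | open) <-> (~gpu <-> cache)) <-> (cache | (gpu -> pump))) = True
    ~door <-> (safe & (~pump | pump)) = True
      ~door = False
      safe & (~pump | pump) = False
        ~pump | pump = True
          ~pump = False
    ((~door | open) <-> (~gpu <-> cache)) <-> (cache | (gpu -> pump)) = True
      (~door | open) <-> (~gpu <-> cache) = True
        ~door | open = False
          ~door = False
        ~gpu <-> cache = False
          ~gpu = False
      cache | (gpu -> pump) = True
        gpu -> pump = True
Both conjuncts True, so the formula holds.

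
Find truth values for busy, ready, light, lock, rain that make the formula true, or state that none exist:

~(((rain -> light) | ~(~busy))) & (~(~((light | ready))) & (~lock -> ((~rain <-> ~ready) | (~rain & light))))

busy=F, ready=T, light=F, lock=F, rain=T

  ~(((rain -> light) | ~(~busy))) = True
    (rain -> light) | ~(~busy) = False
      rain -> light = False
      ~(~busy) = False
        ~busy = True
  ~(~((light | ready))) & (~lock -> ((~rain <-> ~ready) | (~rain & light))) = True
    ~(~((light | ready))) = True
      ~((light | ready)) = False
        light | ready = True
    ~lock -> ((~rain <-> ~ready) | (~rain & light)) = True
      ~lock = True
      (~rain <-> ~ready) | (~rain & light) = True
        ~rain <-> ~ready = True
          ~rain = False
          ~ready = False
        ~rain & light = False
          ~rain = False
Both conjuncts True, so the formula holds.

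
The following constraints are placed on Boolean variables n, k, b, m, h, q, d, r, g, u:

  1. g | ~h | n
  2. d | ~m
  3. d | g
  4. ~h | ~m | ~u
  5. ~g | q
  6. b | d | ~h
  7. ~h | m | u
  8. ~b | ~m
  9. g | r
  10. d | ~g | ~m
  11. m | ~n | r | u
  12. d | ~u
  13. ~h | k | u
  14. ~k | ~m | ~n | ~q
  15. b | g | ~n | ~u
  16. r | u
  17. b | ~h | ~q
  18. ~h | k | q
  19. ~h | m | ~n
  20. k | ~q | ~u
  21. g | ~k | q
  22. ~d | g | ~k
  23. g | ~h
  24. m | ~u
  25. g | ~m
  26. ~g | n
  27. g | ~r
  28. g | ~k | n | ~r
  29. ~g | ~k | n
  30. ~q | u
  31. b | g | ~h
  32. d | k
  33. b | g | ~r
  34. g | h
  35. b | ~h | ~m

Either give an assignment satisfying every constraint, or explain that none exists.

Unsatisfiable

Case g = True:
  (~g | q) forces q = True.
  (~g | n) forces n = True.
  (~q | u) forces u = True.
  (d | ~u) forces d = True.
  (k | ~q | ~u) forces k = True.
  (~k | ~m | ~n | ~q) forces m = False.
  Clause (m | ~u) is falsified — contradiction.
Case g = False:
  (d | g) forces d = True.
  (g | r) forces r = True.
  Clause (g | ~r) is falsified — contradiction.
Both cases fail, so the formula is unsatisfiable.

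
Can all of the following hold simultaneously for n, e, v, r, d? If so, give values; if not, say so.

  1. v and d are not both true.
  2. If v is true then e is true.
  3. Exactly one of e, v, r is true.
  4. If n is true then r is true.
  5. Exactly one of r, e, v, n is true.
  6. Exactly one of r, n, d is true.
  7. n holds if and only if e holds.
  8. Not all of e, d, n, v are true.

n = False, e = False, v = False, r = True, d = False

  (1) v=F, d=F — not both ✓
  (2) v=F ⇒ e: vacuous ✓
  (3) {e, v, r}: 1 true — exactly one ✓
  (4) n=F ⇒ r: vacuous ✓
  (5) {r, e, v, n}: 1 true — exactly one ✓
  (6) {r, n, d}: 1 true — exactly one ✓
  (7) n=F, e=F — same ✓
  (8) {e, d, n, v}: 0/4 true — not all ✓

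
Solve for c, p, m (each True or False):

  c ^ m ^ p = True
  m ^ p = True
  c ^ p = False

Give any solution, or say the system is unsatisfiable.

c = False, p = False, m = True

c ^ m ^ p = F ^ T ^ F = True ✓
m ^ p = T ^ F = True ✓
c ^ p = F ^ F = False ✓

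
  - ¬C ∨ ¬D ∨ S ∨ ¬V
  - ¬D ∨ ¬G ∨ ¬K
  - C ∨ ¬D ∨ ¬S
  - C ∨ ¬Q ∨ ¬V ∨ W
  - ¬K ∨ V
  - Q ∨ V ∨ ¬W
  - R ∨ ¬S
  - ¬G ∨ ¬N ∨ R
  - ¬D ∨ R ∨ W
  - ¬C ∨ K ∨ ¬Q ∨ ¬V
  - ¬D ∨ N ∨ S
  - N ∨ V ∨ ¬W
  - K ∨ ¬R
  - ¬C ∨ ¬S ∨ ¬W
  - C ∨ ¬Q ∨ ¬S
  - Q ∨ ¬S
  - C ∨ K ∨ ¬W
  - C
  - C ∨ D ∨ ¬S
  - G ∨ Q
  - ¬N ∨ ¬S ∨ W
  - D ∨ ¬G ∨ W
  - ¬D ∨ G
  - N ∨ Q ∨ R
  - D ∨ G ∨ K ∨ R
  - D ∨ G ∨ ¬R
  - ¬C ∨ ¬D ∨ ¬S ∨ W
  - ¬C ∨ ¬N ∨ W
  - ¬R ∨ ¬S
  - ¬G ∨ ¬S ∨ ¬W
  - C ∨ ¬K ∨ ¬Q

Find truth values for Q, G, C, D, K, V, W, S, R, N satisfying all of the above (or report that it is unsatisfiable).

Q: True; G: True; C: True; D: False; K: True; V: True; W: True; S: False; R: True; N: False

Unit clause (C) forces C = True.
Set Q = True.
Set G = True.
Set D = False.
  then (D ∨ ¬G ∨ W) forces W = True.
  then (¬G ∨ ¬S ∨ ¬W) forces S = False.
Set K = True.
  then (¬K ∨ V) forces V = True.
Set R = True.
Set N = False.
All clauses satisfied.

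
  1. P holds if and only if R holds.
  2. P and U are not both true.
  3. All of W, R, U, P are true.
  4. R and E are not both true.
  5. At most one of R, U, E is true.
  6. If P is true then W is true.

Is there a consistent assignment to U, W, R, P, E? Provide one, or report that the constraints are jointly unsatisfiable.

The formula is unsatisfiable.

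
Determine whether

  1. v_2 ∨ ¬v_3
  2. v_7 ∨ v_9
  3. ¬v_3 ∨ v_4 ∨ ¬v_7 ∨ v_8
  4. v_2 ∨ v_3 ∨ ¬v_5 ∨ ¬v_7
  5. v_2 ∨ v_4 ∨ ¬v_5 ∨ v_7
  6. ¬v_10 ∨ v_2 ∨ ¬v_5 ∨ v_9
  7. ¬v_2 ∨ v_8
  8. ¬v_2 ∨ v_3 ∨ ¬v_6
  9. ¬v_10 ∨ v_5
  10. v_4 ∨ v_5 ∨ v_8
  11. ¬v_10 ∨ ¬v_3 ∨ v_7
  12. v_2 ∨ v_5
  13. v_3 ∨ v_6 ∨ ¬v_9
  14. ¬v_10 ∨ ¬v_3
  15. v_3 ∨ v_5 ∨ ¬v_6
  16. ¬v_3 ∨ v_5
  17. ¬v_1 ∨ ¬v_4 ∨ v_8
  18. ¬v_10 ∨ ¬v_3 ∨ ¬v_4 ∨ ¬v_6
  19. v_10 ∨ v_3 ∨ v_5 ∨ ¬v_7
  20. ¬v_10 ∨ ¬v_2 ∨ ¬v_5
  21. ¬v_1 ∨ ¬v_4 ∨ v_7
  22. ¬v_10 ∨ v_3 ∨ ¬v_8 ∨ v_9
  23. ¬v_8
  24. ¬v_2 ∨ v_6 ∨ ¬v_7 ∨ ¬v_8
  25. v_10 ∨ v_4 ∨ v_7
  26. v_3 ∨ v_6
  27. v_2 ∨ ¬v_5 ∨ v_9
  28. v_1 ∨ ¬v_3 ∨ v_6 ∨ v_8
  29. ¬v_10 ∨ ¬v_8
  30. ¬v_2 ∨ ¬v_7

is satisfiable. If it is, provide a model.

v_1: False, v_2: False, v_3: False, v_4: True, v_5: True, v_6: True, v_7: False, v_8: False, v_9: True, v_10: True

Unit clause (¬v_8) forces v_8 = False.
In (¬v_2 ∨ v_8) only ¬v_2 is left, so v_2 = False.
In (v_2 ∨ v_5) only v_5 is left, so v_5 = True.
In (v_2 ∨ ¬v_5 ∨ v_9) only v_9 is left, so v_9 = True.
In (v_2 ∨ ¬v_3) only ¬v_3 is left, so v_3 = False.
In (v_2 ∨ v_3 ∨ ¬v_5 ∨ ¬v_7) only ¬v_7 is left, so v_7 = False.
In (v_2 ∨ v_4 ∨ ¬v_5 ∨ v_7) only v_4 is left, so v_4 = True.
In (v_3 ∨ v_6 ∨ ¬v_9) only v_6 is left, so v_6 = True.
In (¬v_1 ∨ ¬v_4 ∨ v_8) only ¬v_1 is left, so v_1 = False.
Set v_10 = True.
All clauses satisfied.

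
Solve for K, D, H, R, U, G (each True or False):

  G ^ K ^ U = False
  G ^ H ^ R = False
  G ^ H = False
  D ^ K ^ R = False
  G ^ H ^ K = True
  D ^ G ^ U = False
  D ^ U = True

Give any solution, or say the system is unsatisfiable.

K = True, D = True, H = True, R = False, U = False, G = True

G ^ K ^ U = T ^ T ^ F = False ✓
G ^ H ^ R = T ^ T ^ F = False ✓
G ^ H = T ^ T = False ✓
D ^ K ^ R = T ^ T ^ F = False ✓
G ^ H ^ K = T ^ T ^ T = True ✓
D ^ G ^ U = T ^ T ^ F = False ✓
D ^ U = T ^ F = True ✓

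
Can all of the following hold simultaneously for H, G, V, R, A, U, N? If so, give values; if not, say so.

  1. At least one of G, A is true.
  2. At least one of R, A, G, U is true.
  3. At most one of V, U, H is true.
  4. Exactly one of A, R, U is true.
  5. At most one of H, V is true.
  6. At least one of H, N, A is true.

H=F, G=F, V=T, R=F, A=T, U=F, N=T

  (1) {G, A}: 1 true — at least one ✓
  (2) {R, A, G, U}: 1 true — at least one ✓
  (3) {V, U, H}: 1 true — at most one ✓
  (4) {A, R, U}: 1 true — exactly one ✓
  (5) {H, V}: 1 true — at most one ✓
  (6) {H, N, A}: 2 true — at least one ✓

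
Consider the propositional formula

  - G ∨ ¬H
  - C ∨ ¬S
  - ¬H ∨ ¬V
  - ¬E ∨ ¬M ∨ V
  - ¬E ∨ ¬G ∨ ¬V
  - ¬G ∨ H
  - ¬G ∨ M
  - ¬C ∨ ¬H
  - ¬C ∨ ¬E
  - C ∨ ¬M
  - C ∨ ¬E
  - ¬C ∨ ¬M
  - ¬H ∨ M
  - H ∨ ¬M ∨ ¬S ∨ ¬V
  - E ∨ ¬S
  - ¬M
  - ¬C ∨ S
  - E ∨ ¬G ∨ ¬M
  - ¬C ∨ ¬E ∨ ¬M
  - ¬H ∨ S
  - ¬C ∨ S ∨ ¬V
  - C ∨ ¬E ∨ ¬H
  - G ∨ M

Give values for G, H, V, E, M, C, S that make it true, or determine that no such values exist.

No satisfying assignment exists.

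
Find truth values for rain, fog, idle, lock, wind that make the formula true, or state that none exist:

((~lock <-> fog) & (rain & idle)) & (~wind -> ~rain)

rain: True, fog: False, idle: True, lock: True, wind: True

  (~lock <-> fog) & (rain & idle) = True
    ~lock <-> fog = True
      ~lock = False
    rain & idle = True
  ~wind -> ~rain = True
    ~wind = False
    ~rain = False
Both conjuncts True, so the formula holds.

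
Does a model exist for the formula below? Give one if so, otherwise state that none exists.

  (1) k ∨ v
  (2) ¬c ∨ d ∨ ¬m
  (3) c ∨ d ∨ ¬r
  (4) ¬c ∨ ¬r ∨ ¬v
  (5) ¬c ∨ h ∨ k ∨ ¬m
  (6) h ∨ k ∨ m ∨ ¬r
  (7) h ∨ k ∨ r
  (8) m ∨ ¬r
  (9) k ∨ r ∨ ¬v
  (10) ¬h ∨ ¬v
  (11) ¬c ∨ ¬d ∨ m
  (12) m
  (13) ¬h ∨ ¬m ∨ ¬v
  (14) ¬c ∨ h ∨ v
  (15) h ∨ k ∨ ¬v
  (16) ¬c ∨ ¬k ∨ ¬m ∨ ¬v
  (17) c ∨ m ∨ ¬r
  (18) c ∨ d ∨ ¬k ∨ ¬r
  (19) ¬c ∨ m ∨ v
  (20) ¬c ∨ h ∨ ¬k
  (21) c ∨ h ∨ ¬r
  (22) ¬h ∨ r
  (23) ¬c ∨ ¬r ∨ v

Unit clause (m) forces m = True.
Set c = False.
Try k = False:
  (k ∨ v) forces v = True.
  (k ∨ r ∨ ¬v) forces r = True.
  (c ∨ d ∨ ¬r) forces d = True.
  (¬h ∨ ¬v) forces h = False.
  clause (h ∨ k ∨ ¬v) is falsified — backtrack.
So k = True.
Set v = False.
Set r = False.
  then (¬h ∨ r) forces h = False.
Set d = False.
All clauses satisfied.

c: False, k: True, v: False, r: False, h: False, m: True, d: False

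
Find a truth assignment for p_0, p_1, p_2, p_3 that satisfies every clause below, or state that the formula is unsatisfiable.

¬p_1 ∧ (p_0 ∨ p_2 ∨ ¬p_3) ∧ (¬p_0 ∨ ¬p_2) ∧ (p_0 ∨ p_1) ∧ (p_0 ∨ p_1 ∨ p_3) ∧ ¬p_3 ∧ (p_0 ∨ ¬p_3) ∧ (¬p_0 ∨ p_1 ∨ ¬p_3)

Unit clause (¬p_1) forces p_1 = False.
In (p_0 ∨ p_1) only p_0 is left, so p_0 = True.
Unit clause (¬p_3) forces p_3 = False.
In (¬p_0 ∨ ¬p_2) only ¬p_2 is left, so p_2 = False.
All clauses satisfied.

p_0 = True, p_1 = False, p_2 = False, p_3 = False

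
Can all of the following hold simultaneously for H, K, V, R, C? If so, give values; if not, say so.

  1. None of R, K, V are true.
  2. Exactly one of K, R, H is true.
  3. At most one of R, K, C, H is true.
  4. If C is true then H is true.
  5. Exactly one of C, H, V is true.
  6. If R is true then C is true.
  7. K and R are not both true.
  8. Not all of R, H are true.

H: True, K: False, V: False, R: False, C: False

  (1) {R, K, V}: 0 true — none ✓
  (2) {K, R, H}: 1 true — exactly one ✓
  (3) {R, K, C, H}: 1 true — at most one ✓
  (4) C=F ⇒ H: vacuous ✓
  (5) {C, H, V}: 1 true — exactly one ✓
  (6) R=F ⇒ C: vacuous ✓
  (7) K=F, R=F — not both ✓
  (8) {R, H}: 1/2 true — not all ✓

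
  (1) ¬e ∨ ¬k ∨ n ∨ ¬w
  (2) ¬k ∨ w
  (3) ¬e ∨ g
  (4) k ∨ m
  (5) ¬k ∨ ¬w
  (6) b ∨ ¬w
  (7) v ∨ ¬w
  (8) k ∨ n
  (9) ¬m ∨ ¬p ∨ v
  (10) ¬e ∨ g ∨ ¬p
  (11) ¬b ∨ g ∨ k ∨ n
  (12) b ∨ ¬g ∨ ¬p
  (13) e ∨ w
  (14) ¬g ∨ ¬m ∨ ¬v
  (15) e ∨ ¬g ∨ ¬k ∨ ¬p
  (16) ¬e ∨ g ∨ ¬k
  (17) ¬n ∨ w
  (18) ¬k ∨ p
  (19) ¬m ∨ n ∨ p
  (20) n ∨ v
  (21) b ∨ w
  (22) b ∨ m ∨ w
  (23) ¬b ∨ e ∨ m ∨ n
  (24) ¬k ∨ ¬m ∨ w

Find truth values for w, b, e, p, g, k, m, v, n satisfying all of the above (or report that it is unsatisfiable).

Try w = False:
  (¬k ∨ w) forces k = False.
  (k ∨ m) forces m = True.
  (k ∨ n) forces n = True.
  clause (¬n ∨ w) is falsified — backtrack.
So w = True.
  then (¬k ∨ ¬w) forces k = False.
  then (b ∨ ¬w) forces b = True.
  then (v ∨ ¬w) forces v = True.
  then (k ∨ n) forces n = True.
  then (k ∨ m) forces m = True.
  then (¬g ∨ ¬m ∨ ¬v) forces g = False.
  then (¬e ∨ g) forces e = False.
Set p = True.
All clauses satisfied.

w: True; b: True; e: False; p: True; g: False; k: False; m: True; v: True; n: True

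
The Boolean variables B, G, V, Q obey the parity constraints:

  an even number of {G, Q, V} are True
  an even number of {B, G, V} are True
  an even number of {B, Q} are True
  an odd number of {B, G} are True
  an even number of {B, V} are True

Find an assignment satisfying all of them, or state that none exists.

B: True, G: False, V: True, Q: True

{G, Q, V}: 2 true → even ✓
{B, G, V}: 2 true → even ✓
{B, Q}: 2 true → even ✓
{B, G}: 1 true → odd ✓
{B, V}: 2 true → even ✓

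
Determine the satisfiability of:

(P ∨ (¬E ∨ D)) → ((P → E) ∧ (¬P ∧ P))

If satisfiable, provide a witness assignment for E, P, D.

E = True, P = False, D = False

  (P ∨ (¬E ∨ D)) → ((P → E) ∧ (¬P ∧ P)) = True
    P ∨ (¬E ∨ D) = False
      ¬E ∨ D = False
        ¬E = False
    (P → E) ∧ (¬P ∧ P) = False
      P → E = True
      ¬P ∧ P = False
        ¬P = True
The formula evaluates to True.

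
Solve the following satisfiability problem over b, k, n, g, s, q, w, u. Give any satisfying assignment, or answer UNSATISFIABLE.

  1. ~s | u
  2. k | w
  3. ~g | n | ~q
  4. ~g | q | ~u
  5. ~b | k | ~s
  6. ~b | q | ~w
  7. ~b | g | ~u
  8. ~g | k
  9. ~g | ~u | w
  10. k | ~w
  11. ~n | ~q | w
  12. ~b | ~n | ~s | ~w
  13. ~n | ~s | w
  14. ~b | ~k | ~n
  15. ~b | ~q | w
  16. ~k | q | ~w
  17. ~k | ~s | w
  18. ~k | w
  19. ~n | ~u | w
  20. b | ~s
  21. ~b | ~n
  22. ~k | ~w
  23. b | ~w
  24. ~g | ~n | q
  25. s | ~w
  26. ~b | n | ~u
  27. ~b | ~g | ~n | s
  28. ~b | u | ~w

UNSATISFIABLE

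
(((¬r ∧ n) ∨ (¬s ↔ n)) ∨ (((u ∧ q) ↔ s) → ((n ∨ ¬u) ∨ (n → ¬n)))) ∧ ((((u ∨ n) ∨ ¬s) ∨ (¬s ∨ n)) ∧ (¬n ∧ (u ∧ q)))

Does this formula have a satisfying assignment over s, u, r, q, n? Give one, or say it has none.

s = True, u = True, r = False, q = True, n = False

  ((¬r ∧ n) ∨ (¬s ↔ n)) ∨ (((u ∧ q) ↔ s) → ((n ∨ ¬u) ∨ (n → ¬n))) = True
    (¬r ∧ n) ∨ (¬s ↔ n) = True
      ¬r ∧ n = False
        ¬r = True
      ¬s ↔ n = True
        ¬s = False
    ((u ∧ q) ↔ s) → ((n ∨ ¬u) ∨ (n → ¬n)) = True
      (u ∧ q) ↔ s = True
        u ∧ q = True
      (n ∨ ¬u) ∨ (n → ¬n) = True
        n ∨ ¬u = False
          ¬u = False
        n → ¬n = True
          ¬n = True
  (((u ∨ n) ∨ ¬s) ∨ (¬s ∨ n)) ∧ (¬n ∧ (u ∧ q)) = True
    ((u ∨ n) ∨ ¬s) ∨ (¬s ∨ n) = True
      (u ∨ n) ∨ ¬s = True
        u ∨ n = True
        ¬s = False
      ¬s ∨ n = False
        ¬s = False
    ¬n ∧ (u ∧ q) = True
      ¬n = True
      u ∧ q = True
Both conjuncts True, so the formula holds.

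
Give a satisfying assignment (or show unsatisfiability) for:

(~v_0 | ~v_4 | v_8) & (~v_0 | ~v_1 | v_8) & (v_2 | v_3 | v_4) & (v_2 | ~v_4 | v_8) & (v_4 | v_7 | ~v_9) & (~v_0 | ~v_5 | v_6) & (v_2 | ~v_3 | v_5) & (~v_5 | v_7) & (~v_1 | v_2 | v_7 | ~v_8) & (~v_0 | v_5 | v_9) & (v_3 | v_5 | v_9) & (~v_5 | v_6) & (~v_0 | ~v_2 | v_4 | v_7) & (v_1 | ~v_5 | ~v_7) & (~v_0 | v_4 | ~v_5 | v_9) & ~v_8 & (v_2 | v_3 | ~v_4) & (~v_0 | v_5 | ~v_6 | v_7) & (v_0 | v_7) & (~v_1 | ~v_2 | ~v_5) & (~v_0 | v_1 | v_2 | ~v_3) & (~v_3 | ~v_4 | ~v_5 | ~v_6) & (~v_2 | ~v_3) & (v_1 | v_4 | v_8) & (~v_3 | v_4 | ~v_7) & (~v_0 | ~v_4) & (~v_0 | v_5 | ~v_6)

Unit clause (~v_8) forces v_8 = False.
Try v_0 = True:
  (~v_0 | ~v_4 | v_8) forces v_4 = False.
  (~v_0 | ~v_1 | v_8) forces v_1 = False.
  clause (v_1 | v_4 | v_8) is falsified — backtrack.
So v_0 = False.
  then (v_0 | v_7) forces v_7 = True.
Set v_1 = False.
  then (v_1 | ~v_5 | ~v_7) forces v_5 = False.
  then (v_1 | v_4 | v_8) forces v_4 = True.
  then (v_2 | ~v_4 | v_8) forces v_2 = True.
  then (~v_2 | ~v_3) forces v_3 = False.
  then (v_3 | v_5 | v_9) forces v_9 = True.
Set v_6 = True.
All clauses satisfied.

v_0 = False, v_1 = False, v_2 = True, v_3 = False, v_4 = True, v_5 = False, v_6 = True, v_7 = True, v_8 = False, v_9 = True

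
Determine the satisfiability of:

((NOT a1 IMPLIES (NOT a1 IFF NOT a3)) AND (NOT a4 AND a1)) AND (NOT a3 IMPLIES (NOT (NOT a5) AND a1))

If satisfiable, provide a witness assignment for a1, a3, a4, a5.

a1: True, a3: False, a4: False, a5: True

  (NOT a1 IMPLIES (NOT a1 IFF NOT a3)) AND (NOT a4 AND a1) = True
    NOT a1 IMPLIES (NOT a1 IFF NOT a3) = True
      NOT a1 = False
      NOT a1 IFF NOT a3 = False
        NOT a1 = False
        NOT a3 = True
    NOT a4 AND a1 = True
      NOT a4 = True
  NOT a3 IMPLIES (NOT (NOT a5) AND a1) = True
    NOT a3 = True
    NOT (NOT a5) AND a1 = True
      NOT (NOT a5) = True
        NOT a5 = False
Both conjuncts True, so the formula holds.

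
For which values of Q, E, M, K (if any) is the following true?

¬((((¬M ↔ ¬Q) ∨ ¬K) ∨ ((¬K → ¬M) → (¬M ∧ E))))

Q = False, E = True, M = True, K = True

  ¬((((¬M ↔ ¬Q) ∨ ¬K) ∨ ((¬K → ¬M) → (¬M ∧ E)))) = True
    ((¬M ↔ ¬Q) ∨ ¬K) ∨ ((¬K → ¬M) → (¬M ∧ E)) = False
      (¬M ↔ ¬Q) ∨ ¬K = False
        ¬M ↔ ¬Q = False
          ¬M = False
          ¬Q = True
        ¬K = False
      (¬K → ¬M) → (¬M ∧ E) = False
        ¬K → ¬M = True
          ¬K = False
          ¬M = False
        ¬M ∧ E = False
          ¬M = False
The formula evaluates to True.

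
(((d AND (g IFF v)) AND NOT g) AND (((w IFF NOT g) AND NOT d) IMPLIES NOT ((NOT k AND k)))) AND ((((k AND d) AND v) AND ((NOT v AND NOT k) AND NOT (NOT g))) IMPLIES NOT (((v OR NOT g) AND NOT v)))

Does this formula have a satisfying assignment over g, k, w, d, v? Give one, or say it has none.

g: False; k: False; w: True; d: True; v: False

  ((d AND (g IFF v)) AND NOT g) AND (((w IFF NOT g) AND NOT d) IMPLIES NOT ((NOT k AND k))) = True
    (d AND (g IFF v)) AND NOT g = True
      d AND (g IFF v) = True
        g IFF v = True
      NOT g = True
    ((w IFF NOT g) AND NOT d) IMPLIES NOT ((NOT k AND k)) = True
      (w IFF NOT g) AND NOT d = False
        w IFF NOT g = True
          NOT g = True
        NOT d = False
      NOT ((NOT k AND k)) = True
        NOT k AND k = False
          NOT k = True
  (((k AND d) AND v) AND ((NOT v AND NOT k) AND NOT (NOT g))) IMPLIES NOT (((v OR NOT g) AND NOT v)) = True
    ((k AND d) AND v) AND ((NOT v AND NOT k) AND NOT (NOT g)) = False
      (k AND d) AND v = False
        k AND d = False
      (NOT v AND NOT k) AND NOT (NOT g) = False
        NOT v AND NOT k = True
          NOT v = True
          NOT k = True
        NOT (NOT g) = False
          NOT g = True
    NOT (((v OR NOT g) AND NOT v)) = False
      (v OR NOT g) AND NOT v = True
        v OR NOT g = True
          NOT g = True
        NOT v = True
Both conjuncts True, so the formula holds.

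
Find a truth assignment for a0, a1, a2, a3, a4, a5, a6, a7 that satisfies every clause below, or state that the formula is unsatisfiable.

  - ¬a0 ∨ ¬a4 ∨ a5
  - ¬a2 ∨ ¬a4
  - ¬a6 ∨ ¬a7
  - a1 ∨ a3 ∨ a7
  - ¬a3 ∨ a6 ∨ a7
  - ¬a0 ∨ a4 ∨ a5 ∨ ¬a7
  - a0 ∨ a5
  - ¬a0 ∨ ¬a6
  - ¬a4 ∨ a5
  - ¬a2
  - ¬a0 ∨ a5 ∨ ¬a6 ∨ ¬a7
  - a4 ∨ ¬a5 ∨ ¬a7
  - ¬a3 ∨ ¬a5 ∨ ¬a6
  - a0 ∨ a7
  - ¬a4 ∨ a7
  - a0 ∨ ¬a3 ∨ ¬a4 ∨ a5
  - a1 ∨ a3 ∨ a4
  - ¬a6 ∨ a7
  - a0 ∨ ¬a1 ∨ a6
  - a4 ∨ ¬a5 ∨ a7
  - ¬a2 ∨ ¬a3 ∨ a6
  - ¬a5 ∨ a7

a0: True; a1: True; a2: False; a3: False; a4: True; a5: True; a6: False; a7: True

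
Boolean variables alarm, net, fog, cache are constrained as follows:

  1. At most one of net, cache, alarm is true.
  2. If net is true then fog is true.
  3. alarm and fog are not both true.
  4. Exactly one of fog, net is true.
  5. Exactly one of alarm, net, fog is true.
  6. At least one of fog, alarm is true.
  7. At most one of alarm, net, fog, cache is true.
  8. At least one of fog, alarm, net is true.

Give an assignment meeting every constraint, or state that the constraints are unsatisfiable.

alarm = False, net = False, fog = True, cache = False

  (1) {net, cache, alarm}: 0 true — at most one ✓
  (2) net=F ⇒ fog: vacuous ✓
  (3) alarm=F, fog=T — not both ✓
  (4) {fog, net}: 1 true — exactly one ✓
  (5) {alarm, net, fog}: 1 true — exactly one ✓
  (6) {fog, alarm}: 1 true — at least one ✓
  (7) {alarm, net, fog, cache}: 1 true — at most one ✓
  (8) {fog, alarm, net}: 1 true — at least one ✓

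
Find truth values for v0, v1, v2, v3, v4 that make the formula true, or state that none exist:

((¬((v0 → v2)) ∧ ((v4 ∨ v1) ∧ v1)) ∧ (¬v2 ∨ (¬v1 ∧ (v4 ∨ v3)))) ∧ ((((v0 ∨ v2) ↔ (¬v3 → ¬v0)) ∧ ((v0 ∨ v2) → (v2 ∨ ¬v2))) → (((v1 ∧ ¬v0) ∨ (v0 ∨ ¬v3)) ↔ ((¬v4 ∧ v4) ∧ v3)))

v0 = True; v1 = True; v2 = False; v3 = False; v4 = False

  (¬((v0 → v2)) ∧ ((v4 ∨ v1) ∧ v1)) ∧ (¬v2 ∨ (¬v1 ∧ (v4 ∨ v3))) = True
    ¬((v0 → v2)) ∧ ((v4 ∨ v1) ∧ v1) = True
      ¬((v0 → v2)) = True
        v0 → v2 = False
      (v4 ∨ v1) ∧ v1 = True
        v4 ∨ v1 = True
    ¬v2 ∨ (¬v1 ∧ (v4 ∨ v3)) = True
      ¬v2 = True
      ¬v1 ∧ (v4 ∨ v3) = False
        ¬v1 = False
        v4 ∨ v3 = False
  (((v0 ∨ v2) ↔ (¬v3 → ¬v0)) ∧ ((v0 ∨ v2) → (v2 ∨ ¬v2))) → (((v1 ∧ ¬v0) ∨ (v0 ∨ ¬v3)) ↔ ((¬v4 ∧ v4) ∧ v3)) = True
    ((v0 ∨ v2) ↔ (¬v3 → ¬v0)) ∧ ((v0 ∨ v2) → (v2 ∨ ¬v2)) = False
      (v0 ∨ v2) ↔ (¬v3 → ¬v0) = False
        v0 ∨ v2 = True
        ¬v3 → ¬v0 = False
          ¬v3 = True
          ¬v0 = False
      (v0 ∨ v2) → (v2 ∨ ¬v2) = True
        v0 ∨ v2 = True
        v2 ∨ ¬v2 = True
          ¬v2 = True
    ((v1 ∧ ¬v0) ∨ (v0 ∨ ¬v3)) ↔ ((¬v4 ∧ v4) ∧ v3) = False
      (v1 ∧ ¬v0) ∨ (v0 ∨ ¬v3) = True
        v1 ∧ ¬v0 = False
          ¬v0 = False
        v0 ∨ ¬v3 = True
          ¬v3 = True
      (¬v4 ∧ v4) ∧ v3 = False
        ¬v4 ∧ v4 = False
          ¬v4 = True
Both conjuncts True, so the formula holds.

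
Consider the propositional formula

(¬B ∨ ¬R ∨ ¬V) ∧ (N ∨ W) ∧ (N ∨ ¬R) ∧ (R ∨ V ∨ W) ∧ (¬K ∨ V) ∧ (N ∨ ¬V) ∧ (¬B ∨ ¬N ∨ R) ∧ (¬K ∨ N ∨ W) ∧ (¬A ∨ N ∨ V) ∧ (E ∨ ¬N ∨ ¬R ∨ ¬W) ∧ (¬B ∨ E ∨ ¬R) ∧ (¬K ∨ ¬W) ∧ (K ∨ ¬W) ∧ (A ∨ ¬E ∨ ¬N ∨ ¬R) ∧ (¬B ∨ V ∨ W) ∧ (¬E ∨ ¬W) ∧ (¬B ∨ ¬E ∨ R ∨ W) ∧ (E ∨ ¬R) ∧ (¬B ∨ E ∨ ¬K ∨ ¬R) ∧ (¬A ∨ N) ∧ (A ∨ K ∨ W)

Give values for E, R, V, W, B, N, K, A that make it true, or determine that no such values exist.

Set E = True.
  then (¬E ∨ ¬W) forces W = False.
  then (N ∨ W) forces N = True.
Set R = False.
  then (R ∨ V ∨ W) forces V = True.
  then (¬B ∨ ¬N ∨ R) forces B = False.
Set K = False.
  then (A ∨ K ∨ W) forces A = True.
All clauses satisfied.

E=T, R=F, V=T, W=F, B=F, N=T, K=F, A=T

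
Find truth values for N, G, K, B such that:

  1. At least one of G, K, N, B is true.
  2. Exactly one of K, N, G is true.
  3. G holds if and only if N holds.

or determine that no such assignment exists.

N=F; G=F; K=T; B=F

  (1) {G, K, N, B}: 1 true — at least one ✓
  (2) {K, N, G}: 1 true — exactly one ✓
  (3) G=F, N=F — same ✓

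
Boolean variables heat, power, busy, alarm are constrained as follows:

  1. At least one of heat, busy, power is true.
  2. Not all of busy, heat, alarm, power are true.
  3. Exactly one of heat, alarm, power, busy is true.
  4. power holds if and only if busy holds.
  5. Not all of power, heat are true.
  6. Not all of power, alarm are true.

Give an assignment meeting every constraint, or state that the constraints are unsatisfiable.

heat = True, power = False, busy = False, alarm = False

  (1) {heat, busy, power}: 1 true — at least one ✓
  (2) {busy, heat, alarm, power}: 1/4 true — not all ✓
  (3) {heat, alarm, power, busy}: 1 true — exactly one ✓
  (4) power=F, busy=F — same ✓
  (5) {power, heat}: 1/2 true — not all ✓
  (6) {power, alarm}: 0/2 true — not all ✓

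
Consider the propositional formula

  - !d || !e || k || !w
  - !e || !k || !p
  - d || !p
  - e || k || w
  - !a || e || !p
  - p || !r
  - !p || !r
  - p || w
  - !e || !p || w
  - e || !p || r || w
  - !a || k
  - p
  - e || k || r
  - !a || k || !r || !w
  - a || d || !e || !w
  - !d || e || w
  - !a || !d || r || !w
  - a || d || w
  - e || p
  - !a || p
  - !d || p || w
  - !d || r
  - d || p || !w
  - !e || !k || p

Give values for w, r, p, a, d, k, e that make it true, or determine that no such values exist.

Unsatisfiable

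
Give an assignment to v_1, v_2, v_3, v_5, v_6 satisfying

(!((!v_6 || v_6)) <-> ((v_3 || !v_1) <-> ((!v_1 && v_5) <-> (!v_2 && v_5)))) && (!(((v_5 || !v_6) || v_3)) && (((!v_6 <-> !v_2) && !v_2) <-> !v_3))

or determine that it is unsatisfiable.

Case v_5 = True: the conjunct !(((v_5 || !v_6) || v_3)) becomes !((True || v_3)) = False.
Case v_5 = False: the formula simplifies to (!((!v_6 || v_6)) <-> (v_3 || !v_1)) && (!((!v_6 || v_3)) && (((!v_6 <-> !v_2) && !v_2) <-> !v_3)).
  v_6 = True: simplifies to !((v_3 || !v_1)) && (!v_3 && ((v_2 && !v_2) <-> !v_3)).
    v_3 = True: the conjunct !((v_3 || !v_1)) becomes !((True || !v_1)) = False.
    v_3 = False: simplifies to !(!v_1) && (v_2 && !v_2).
      v_2 = True: the conjunct !v_2 is False.
      v_2 = False: the conjunct v_2 is False.
  v_6 = False: the conjunct !((!v_6 || v_3)) becomes !((True || v_3)) = False.
Both cases fail — unsatisfiable.

No satisfying assignment exists.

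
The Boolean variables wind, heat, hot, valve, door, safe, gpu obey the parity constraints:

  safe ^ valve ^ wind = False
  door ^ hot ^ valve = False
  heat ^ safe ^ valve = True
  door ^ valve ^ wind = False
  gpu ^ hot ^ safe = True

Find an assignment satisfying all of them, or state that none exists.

wind=T, heat=F, hot=T, valve=F, door=T, safe=T, gpu=T

safe ^ valve ^ wind = T ^ F ^ T = False ✓
door ^ hot ^ valve = T ^ T ^ F = False ✓
heat ^ safe ^ valve = F ^ T ^ F = True ✓
door ^ valve ^ wind = T ^ F ^ T = False ✓
gpu ^ hot ^ safe = T ^ T ^ T = True ✓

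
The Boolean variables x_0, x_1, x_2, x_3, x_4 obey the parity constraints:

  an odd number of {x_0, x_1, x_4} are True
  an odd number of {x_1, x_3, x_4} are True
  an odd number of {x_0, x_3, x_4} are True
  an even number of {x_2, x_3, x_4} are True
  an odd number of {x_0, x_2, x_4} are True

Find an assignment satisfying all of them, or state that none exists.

No satisfying assignment exists.

Adding constraints 1, 2, 4, 5 mod 2: every variable appears an even number of times on the left, so the left side is 0.
But the right sides sum to 1 (mod 2). 0 ≠ 1 — the system is inconsistent.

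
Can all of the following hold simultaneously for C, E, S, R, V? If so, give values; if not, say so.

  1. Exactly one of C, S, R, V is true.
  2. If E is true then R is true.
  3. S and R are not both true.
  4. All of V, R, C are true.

The formula is unsatisfiable.

Case R = True:
  (1) with R=T forces C = False.
  Constraint (4) is violated (C=F) — contradiction.
Case R = False:
  Constraint (4) is violated (R=F) — contradiction.
Both cases fail — unsatisfiable.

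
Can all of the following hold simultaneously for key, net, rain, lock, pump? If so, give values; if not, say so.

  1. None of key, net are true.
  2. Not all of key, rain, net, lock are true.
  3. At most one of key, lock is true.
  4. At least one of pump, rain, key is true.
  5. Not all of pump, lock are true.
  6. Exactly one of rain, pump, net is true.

key: False, net: False, rain: False, lock: False, pump: True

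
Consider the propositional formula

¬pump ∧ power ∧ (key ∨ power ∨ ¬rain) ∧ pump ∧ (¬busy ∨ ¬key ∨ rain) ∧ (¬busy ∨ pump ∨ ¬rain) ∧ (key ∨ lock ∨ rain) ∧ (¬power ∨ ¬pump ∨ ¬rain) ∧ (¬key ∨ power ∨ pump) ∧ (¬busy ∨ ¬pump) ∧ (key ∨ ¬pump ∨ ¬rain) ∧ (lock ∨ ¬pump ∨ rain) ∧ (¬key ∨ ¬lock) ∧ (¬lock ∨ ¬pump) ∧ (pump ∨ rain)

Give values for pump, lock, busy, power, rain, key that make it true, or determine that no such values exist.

Case pump = True:
  Clause (¬pump) is falsified — contradiction.
Case pump = False:
  Clause (pump) is falsified — contradiction.
Both cases fail, so the formula is unsatisfiable.

No satisfying assignment exists.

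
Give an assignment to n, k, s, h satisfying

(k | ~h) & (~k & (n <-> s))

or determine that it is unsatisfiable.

n = False, k = False, s = False, h = False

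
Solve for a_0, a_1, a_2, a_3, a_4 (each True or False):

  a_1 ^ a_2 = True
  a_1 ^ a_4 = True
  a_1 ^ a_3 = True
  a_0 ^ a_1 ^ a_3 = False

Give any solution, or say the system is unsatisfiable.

a_0: True, a_1: False, a_2: True, a_3: True, a_4: True

a_1 ^ a_2 = F ^ T = True ✓
a_1 ^ a_4 = F ^ T = True ✓
a_1 ^ a_3 = F ^ T = True ✓
a_0 ^ a_1 ^ a_3 = T ^ F ^ T = False ✓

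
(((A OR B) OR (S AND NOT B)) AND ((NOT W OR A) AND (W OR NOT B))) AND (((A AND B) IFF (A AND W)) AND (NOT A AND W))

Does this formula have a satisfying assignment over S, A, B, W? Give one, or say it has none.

Case A = True: the conjunct NOT A is False.
Case A = False: the formula simplifies to ((B OR (S AND NOT B)) AND (NOT W AND (W OR NOT B))) AND W.
  W = True: the conjunct NOT W is False.
  W = False: the conjunct W is False.
Both cases fail — unsatisfiable.

Unsatisfiable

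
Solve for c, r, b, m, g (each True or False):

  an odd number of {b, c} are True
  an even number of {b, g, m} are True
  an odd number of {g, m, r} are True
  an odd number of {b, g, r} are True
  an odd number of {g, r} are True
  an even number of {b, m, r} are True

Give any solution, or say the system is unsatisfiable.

The formula is unsatisfiable.

Adding constraints 2, 5, 6 mod 2: every variable appears an even number of times on the left, so the left side is 0.
But the right sides sum to 1 (mod 2). 0 ≠ 1 — the system is inconsistent.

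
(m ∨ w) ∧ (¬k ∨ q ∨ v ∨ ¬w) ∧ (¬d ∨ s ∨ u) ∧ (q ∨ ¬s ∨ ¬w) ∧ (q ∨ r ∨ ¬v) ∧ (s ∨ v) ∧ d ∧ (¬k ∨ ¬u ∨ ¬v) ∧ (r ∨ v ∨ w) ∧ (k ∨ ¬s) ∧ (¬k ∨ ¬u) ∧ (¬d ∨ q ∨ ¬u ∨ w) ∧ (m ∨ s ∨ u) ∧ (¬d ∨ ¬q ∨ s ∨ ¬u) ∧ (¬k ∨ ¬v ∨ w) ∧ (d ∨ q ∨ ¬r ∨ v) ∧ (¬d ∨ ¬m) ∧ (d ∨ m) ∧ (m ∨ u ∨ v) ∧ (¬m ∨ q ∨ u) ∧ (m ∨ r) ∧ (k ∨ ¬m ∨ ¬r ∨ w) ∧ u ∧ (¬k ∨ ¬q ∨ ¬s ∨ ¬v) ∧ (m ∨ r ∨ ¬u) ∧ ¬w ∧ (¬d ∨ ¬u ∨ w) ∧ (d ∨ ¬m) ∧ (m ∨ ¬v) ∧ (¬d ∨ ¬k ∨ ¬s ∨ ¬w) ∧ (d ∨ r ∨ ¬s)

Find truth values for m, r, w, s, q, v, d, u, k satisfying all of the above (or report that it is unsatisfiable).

Unsatisfiable

Case m = True:
  (d) forces d = True.
  Clause (¬d ∨ ¬m) is falsified — contradiction.
Case m = False:
  (m ∨ w) forces w = True.
  Clause (¬w) is falsified — contradiction.
Both cases fail, so the formula is unsatisfiable.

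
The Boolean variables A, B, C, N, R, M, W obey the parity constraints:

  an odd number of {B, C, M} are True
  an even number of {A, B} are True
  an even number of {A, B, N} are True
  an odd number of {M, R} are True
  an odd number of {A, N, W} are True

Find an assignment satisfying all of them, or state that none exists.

A = True; B = True; C = True; N = False; R = False; M = True; W = False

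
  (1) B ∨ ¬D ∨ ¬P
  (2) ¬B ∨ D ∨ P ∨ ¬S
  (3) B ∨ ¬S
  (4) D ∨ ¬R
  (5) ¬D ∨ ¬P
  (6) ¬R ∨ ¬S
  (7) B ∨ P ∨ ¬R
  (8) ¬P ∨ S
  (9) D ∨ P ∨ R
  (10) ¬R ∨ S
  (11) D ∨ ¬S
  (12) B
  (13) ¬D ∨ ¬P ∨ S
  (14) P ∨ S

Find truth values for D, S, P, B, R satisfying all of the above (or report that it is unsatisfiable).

D=T, S=T, P=F, B=T, R=F

Unit clause (B) forces B = True.
Try D = False:
  (D ∨ ¬R) forces R = False.
  (D ∨ P ∨ R) forces P = True.
  (¬P ∨ S) forces S = True.
  clause (D ∨ ¬S) is falsified — backtrack.
So D = True.
  then (¬D ∨ ¬P) forces P = False.
  then (P ∨ S) forces S = True.
  then (¬R ∨ ¬S) forces R = False.
All clauses satisfied.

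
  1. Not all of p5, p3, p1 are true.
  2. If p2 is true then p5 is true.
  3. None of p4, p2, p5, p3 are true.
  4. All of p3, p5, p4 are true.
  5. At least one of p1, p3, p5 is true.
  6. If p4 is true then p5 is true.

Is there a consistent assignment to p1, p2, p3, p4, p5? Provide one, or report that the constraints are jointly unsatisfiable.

Case p3 = True:
  Constraint (3) is violated (p3=T) — contradiction.
Case p3 = False:
  Constraint (4) is violated (p3=F) — contradiction.
Both cases fail — unsatisfiable.

The formula is unsatisfiable.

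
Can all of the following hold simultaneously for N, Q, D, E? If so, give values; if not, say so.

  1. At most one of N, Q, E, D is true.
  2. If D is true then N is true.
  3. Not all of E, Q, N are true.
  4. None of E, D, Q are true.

N=F, Q=F, D=F, E=F

  (1) {N, Q, E, D}: 0 true — at most one ✓
  (2) D=F ⇒ N: vacuous ✓
  (3) {E, Q, N}: 0/3 true — not all ✓
  (4) {E, D, Q}: 0 true — none ✓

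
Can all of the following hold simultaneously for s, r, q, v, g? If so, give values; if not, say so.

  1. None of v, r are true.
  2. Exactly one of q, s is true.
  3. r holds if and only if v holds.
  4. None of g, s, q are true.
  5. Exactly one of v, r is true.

UNSATISFIABLE

Case r = True:
  Constraint (1) is violated (r=T) — contradiction.
Case r = False:
  (1) forces v = False.
  Constraint (5) is violated (v=F, r=F) — contradiction.
Both cases fail — unsatisfiable.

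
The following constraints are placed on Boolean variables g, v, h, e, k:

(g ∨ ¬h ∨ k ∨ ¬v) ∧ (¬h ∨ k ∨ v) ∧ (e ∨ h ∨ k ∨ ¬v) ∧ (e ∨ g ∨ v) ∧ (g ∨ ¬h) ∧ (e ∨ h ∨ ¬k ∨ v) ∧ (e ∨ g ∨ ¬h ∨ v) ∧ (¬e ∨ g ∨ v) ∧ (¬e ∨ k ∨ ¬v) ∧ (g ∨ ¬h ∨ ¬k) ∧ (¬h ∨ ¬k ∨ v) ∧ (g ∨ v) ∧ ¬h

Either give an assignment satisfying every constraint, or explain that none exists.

Unit clause (¬h) forces h = False.
Set g = True.
Set v = False.
Set e = True.
Set k = False.
All clauses satisfied.

g = True, v = False, h = False, e = True, k = False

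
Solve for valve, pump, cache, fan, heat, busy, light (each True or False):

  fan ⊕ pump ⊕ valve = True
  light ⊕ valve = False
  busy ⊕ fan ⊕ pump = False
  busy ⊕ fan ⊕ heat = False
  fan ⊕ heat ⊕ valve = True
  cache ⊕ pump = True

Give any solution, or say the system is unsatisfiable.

valve: False, pump: True, cache: False, fan: False, heat: True, busy: True, light: False

fan ⊕ pump ⊕ valve = F ⊕ T ⊕ F = True ✓
light ⊕ valve = F ⊕ F = False ✓
busy ⊕ fan ⊕ pump = T ⊕ F ⊕ T = False ✓
busy ⊕ fan ⊕ heat = T ⊕ F ⊕ T = False ✓
fan ⊕ heat ⊕ valve = F ⊕ T ⊕ F = True ✓
cache ⊕ pump = F ⊕ T = True ✓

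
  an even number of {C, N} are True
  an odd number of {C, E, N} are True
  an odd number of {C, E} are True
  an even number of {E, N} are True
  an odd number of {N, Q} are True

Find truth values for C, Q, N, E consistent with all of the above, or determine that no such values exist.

No satisfying assignment exists.

Adding constraints 1, 3, 4 mod 2: every variable appears an even number of times on the left, so the left side is 0.
But the right sides sum to 1 (mod 2). 0 ≠ 1 — the system is inconsistent.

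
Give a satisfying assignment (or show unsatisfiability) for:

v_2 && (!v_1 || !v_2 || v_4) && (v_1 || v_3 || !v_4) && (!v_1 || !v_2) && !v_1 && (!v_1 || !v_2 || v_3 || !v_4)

Unit clause (v_2) forces v_2 = True.
In (!v_1 || !v_2) only !v_1 is left, so v_1 = False.
Set v_3 = True.
Set v_4 = True.
All clauses satisfied.

v_1=F, v_2=T, v_3=T, v_4=T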